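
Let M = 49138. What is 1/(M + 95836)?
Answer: 1/144974 ≈ 6.8978e-6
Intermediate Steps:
1/(M + 95836) = 1/(49138 + 95836) = 1/144974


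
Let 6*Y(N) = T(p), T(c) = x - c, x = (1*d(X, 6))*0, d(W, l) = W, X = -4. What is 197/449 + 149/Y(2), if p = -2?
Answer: 200900/449 ≈ 447.44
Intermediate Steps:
x = 0 (x = (1*(-4))*0 = -4*0 = 0)
T(c) = -c (T(c) = 0 - c = -c)
Y(N) = ⅓ (Y(N) = (-1*(-2))/6 = (⅙)*2 = ⅓)
197/449 + 149/Y(2) = 197/449 + 149/(⅓) = 197*(1/449) + 149*3 = 197/449 + 447 = 200900/449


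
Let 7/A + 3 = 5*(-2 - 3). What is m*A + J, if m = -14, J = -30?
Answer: -53/2 ≈ -26.500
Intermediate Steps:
A = -¼ (A = 7/(-3 + 5*(-2 - 3)) = 7/(-3 + 5*(-5)) = 7/(-3 - 25) = 7/(-28) = 7*(-1/28) = -¼ ≈ -0.25000)
m*A + J = -14*(-¼) - 30 = 7/2 - 30 = -53/2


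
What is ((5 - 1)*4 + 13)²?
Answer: 841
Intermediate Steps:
((5 - 1)*4 + 13)² = (4*4 + 13)² = (16 + 13)² = 29² = 841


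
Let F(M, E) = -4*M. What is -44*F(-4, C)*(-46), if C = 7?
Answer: 32384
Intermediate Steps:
-44*F(-4, C)*(-46) = -(-176)*(-4)*(-46) = -44*16*(-46) = -704*(-46) = 32384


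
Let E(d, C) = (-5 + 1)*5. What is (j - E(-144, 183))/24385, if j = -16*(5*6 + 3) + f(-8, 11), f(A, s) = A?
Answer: -516/24385 ≈ -0.021161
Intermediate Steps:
E(d, C) = -20 (E(d, C) = -4*5 = -20)
j = -536 (j = -16*(5*6 + 3) - 8 = -16*(30 + 3) - 8 = -16*33 - 8 = -528 - 8 = -536)
(j - E(-144, 183))/24385 = (-536 - 1*(-20))/24385 = (-536 + 20)*(1/24385) = -516*1/24385 = -516/24385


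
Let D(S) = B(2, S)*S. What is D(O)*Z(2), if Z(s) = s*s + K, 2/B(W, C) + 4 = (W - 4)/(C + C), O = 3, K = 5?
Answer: -162/13 ≈ -12.462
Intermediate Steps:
B(W, C) = 2/(-4 + (-4 + W)/(2*C)) (B(W, C) = 2/(-4 + (W - 4)/(C + C)) = 2/(-4 + (-4 + W)/((2*C))) = 2/(-4 + (-4 + W)*(1/(2*C))) = 2/(-4 + (-4 + W)/(2*C)))
Z(s) = 5 + s**2 (Z(s) = s*s + 5 = s**2 + 5 = 5 + s**2)
D(S) = -4*S**2/(2 + 8*S) (D(S) = (-4*S/(4 - 1*2 + 8*S))*S = (-4*S/(4 - 2 + 8*S))*S = (-4*S/(2 + 8*S))*S = -4*S**2/(2 + 8*S))
D(O)*Z(2) = (-2*3**2/(1 + 4*3))*(5 + 2**2) = (-2*9/(1 + 12))*(5 + 4) = -2*9/13*9 = -2*9*1/13*9 = -18/13*9 = -162/13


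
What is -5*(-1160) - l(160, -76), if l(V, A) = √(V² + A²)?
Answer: 5800 - 4*√1961 ≈ 5622.9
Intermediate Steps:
l(V, A) = √(A² + V²)
-5*(-1160) - l(160, -76) = -5*(-1160) - √((-76)² + 160²) = 5800 - √(5776 + 25600) = 5800 - √31376 = 5800 - 4*√1961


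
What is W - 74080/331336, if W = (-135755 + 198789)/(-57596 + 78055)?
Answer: 4852162/1698097 ≈ 2.8574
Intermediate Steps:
W = 63034/20459 ≈ 3.0810
W - 74080/331336 = 63034/20459 - 74080/331336 = 63034/20459 - 1*9260/41417 = 63034/20459 - 9260/41417 = 4852162/1698097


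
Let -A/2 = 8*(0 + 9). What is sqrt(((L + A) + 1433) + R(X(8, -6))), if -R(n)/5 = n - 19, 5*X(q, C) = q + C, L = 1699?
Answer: sqrt(3081) ≈ 55.507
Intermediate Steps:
X(q, C) = C/5 + q/5 (X(q, C) = (q + C)/5 = (C + q)/5 = C/5 + q/5)
R(n) = 95 - 5*n (R(n) = -5*(n - 19) = -5*(-19 + n) = 95 - 5*n)
A = -144 (A = -16*(0 + 9) = -16*9 = -2*72 = -144)
sqrt(((L + A) + 1433) + R(X(8, -6))) = sqrt(((1699 - 144) + 1433) + (95 - 5*((1/5)*(-6) + (1/5)*8))) = sqrt((1555 + 1433) + (95 - 5*(-6/5 + 8/5))) = sqrt(2988 + (95 - 5*2/5)) = sqrt(2988 + (95 - 2)) = sqrt(2988 + 93) = sqrt(3081)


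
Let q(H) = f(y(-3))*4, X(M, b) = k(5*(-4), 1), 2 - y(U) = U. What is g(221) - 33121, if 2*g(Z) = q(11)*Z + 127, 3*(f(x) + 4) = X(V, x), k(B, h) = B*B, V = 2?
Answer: 144647/6 ≈ 24108.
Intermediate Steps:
y(U) = 2 - U
k(B, h) = B**2
X(M, b) = 400 (X(M, b) = (5*(-4))**2 = (-20)**2 = 400)
f(x) = 388/3 (f(x) = -4 + (1/3)*400 = -4 + 400/3 = 388/3)
q(H) = 1552/3 (q(H) = (388/3)*4 = 1552/3)
g(Z) = 127/2 + 776*Z/3 (g(Z) = (1552*Z/3 + 127)/2 = (127 + 1552*Z/3)/2 = 127/2 + 776*Z/3)
g(221) - 33121 = (127/2 + (776/3)*221) - 33121 = (127/2 + 171496/3) - 33121 = 343373/6 - 33121 = 144647/6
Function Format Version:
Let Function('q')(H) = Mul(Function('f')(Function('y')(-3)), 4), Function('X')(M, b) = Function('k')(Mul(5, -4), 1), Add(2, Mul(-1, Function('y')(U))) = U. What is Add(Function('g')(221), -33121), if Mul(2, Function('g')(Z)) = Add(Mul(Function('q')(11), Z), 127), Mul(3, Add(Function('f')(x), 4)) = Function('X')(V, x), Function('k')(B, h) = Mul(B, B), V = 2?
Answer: Rational(144647, 6) ≈ 24108.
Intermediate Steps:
Function('y')(U) = Add(2, Mul(-1, U))
Function('k')(B, h) = Pow(B, 2)
Function('X')(M, b) = 400 (Function('X')(M, b) = Pow(Mul(5, -4), 2) = Pow(-20, 2) = 400)
Function('f')(x) = Rational(388, 3) (Function('f')(x) = Add(-4, Mul(Rational(1, 3), 400)) = Add(-4, Rational(400, 3)) = Rational(388, 3))
Function('q')(H) = Rational(1552, 3) (Function('q')(H) = Mul(Rational(388, 3), 4) = Rational(1552, 3))
Function('g')(Z) = Add(Rational(127, 2), Mul(Rational(776, 3), Z)) (Function('g')(Z) = Mul(Rational(1, 2), Add(Mul(Rational(1552, 3), Z), 127)) = Mul(Rational(1, 2), Add(127, Mul(Rational(1552, 3), Z))) = Add(Rational(127, 2), Mul(Rational(776, 3), Z)))
Add(Function('g')(221), -33121) = Add(Add(Rational(127, 2), Mul(Rational(776, 3), 221)), -33121) = Add(Add(Rational(127, 2), Rational(171496, 3)), -33121) = Add(Rational(343373, 6), -33121) = Rational(144647, 6)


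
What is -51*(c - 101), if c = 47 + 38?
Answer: 816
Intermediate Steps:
c = 85
-51*(c - 101) = -51*(85 - 101) = -51*(-16) = 816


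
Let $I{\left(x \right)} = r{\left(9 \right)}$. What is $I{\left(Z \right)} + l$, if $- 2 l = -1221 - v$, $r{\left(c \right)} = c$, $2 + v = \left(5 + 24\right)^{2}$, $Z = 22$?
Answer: $1039$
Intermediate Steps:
$v = 839$ ($v = -2 + \left(5 + 24\right)^{2} = -2 + 29^{2} = -2 + 841 = 839$)
$l = 1030$ ($l = - \frac{-1221 - 839}{2} = \left(- \frac{1}{2}\right) \left(-2060\right) = 1030$)
$I{\left(x \right)} = 9$
$I{\left(Z \right)} + l = 9 + 1030 = 1039$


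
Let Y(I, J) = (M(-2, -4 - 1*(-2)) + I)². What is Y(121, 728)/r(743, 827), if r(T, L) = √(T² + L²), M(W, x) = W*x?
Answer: 15625*√1235978/1235978 ≈ 14.054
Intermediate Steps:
r(T, L) = √(L² + T²)
Y(I, J) = (4 + I)² (Y(I, J) = (-2*(-4 - 1*(-2)) + I)² = (-2*(-4 + 2) + I)² = (-2*(-2) + I)² = (4 + I)²)
Y(121, 728)/r(743, 827) = (4 + 121)²/(√(827² + 743²)) = 125²/(√(683929 + 552049)) = 15625/(√1235978) = 15625*(√1235978/1235978) = 15625*√1235978/1235978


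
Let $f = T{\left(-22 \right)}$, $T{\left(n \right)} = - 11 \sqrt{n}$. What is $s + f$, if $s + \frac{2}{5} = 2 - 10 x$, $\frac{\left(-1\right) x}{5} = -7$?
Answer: $- \frac{1742}{5} - 11 i \sqrt{22} \approx -348.4 - 51.595 i$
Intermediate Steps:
$x = 35$ ($x = \left(-5\right) \left(-7\right) = 35$)
$s = - \frac{1742}{5}$ ($s = - \frac{2}{5} + \left(2 - 350\right) = - \frac{2}{5} - 348 = - \frac{1742}{5} \approx -348.4$)
$f = - 11 i \sqrt{22}$ ($f = - 11 \sqrt{-22} = - 11 i \sqrt{22} \approx - 51.595 i$)
$s + f = - \frac{1742}{5} - 11 i \sqrt{22}$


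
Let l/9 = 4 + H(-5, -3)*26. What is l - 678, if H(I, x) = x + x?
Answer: -2046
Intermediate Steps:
H(I, x) = 2*x
l = -1368 (l = 9*(4 + (2*(-3))*26) = 9*(4 - 6*26) = 9*(4 - 156) = 9*(-152) = -1368)
l - 678 = -1368 - 678 = -2046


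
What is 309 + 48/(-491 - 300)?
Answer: 244371/791 ≈ 308.94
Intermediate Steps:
309 + 48/(-491 - 300) = 309 + 48/(-791) = 309 + 48*(-1/791) = 309 - 48/791 = 244371/791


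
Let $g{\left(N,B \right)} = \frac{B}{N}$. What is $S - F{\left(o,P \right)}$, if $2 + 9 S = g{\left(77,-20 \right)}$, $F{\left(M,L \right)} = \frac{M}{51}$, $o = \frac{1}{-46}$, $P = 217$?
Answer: $- \frac{15093}{60214} \approx -0.25066$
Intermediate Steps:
$o = - \frac{1}{46} \approx -0.021739$
$F{\left(M,L \right)} = \frac{M}{51}$ ($F{\left(M,L \right)} = M \frac{1}{51} = \frac{M}{51}$)
$S = - \frac{58}{231}$ ($S = - \frac{2}{9} + \frac{\left(-20\right) \frac{1}{77}}{9} = - \frac{2}{9} + \frac{1}{9} \left(- \frac{20}{77}\right) = - \frac{2}{9} - \frac{20}{693} = - \frac{58}{231} \approx -0.25108$)
$S - F{\left(o,P \right)} = - \frac{58}{231} - \frac{1}{51} \left(- \frac{1}{46}\right) = - \frac{58}{231} - - \frac{1}{2346} = - \frac{58}{231} + \frac{1}{2346} = - \frac{15093}{60214}$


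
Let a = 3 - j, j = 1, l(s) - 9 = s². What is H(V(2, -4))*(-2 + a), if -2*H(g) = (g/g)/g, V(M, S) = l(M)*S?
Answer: 0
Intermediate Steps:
l(s) = 9 + s²
V(M, S) = S*(9 + M²) (V(M, S) = (9 + M²)*S = S*(9 + M²))
a = 2 (a = 3 - 1*1 = 3 - 1 = 2)
H(g) = -1/(2*g) (H(g) = -g/g/(2*g) = -1/(2*g))
H(V(2, -4))*(-2 + a) = (-(-1/(4*(9 + 2²)))/2)*(-2 + 2) = -(-1/(4*(9 + 4)))/2*0 = -1/(2*((-4*13)))*0 = -½/(-52)*0 = -½*(-1/52)*0 = (1/104)*0 = 0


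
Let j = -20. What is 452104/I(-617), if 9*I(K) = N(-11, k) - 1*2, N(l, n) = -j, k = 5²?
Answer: 226052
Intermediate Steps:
k = 25
N(l, n) = 20 (N(l, n) = -1*(-20) = 20)
I(K) = 2 (I(K) = (20 - 1*2)/9 = (20 - 2)/9 = (⅑)*18 = 2)
452104/I(-617) = 452104/2 = 452104*(½) = 226052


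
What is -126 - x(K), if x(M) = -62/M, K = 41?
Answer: -5104/41 ≈ -124.49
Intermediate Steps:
-126 - x(K) = -126 - (-62)/41 = -126 - 1*(-62/41) = -126 + 62/41 = -5104/41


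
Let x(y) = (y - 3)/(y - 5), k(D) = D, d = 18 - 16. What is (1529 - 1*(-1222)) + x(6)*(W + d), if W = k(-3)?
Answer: 2748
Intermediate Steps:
d = 2
W = -3
x(y) = (-3 + y)/(-5 + y)
(1529 - 1*(-1222)) + x(6)*(W + d) = (1529 - 1*(-1222)) + ((-3 + 6)/(-5 + 6))*(-3 + 2) = (1529 + 1222) + (3/1)*(-1) = 2751 + (1*3)*(-1) = 2751 + 3*(-1) = 2751 - 3 = 2748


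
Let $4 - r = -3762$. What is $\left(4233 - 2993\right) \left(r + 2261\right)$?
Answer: $7473480$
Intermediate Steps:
$r = 3766$ ($r = 4 - -3762 = 4 + 3762 = 3766$)
$\left(4233 - 2993\right) \left(r + 2261\right) = \left(4233 - 2993\right) \left(3766 + 2261\right) = 1240 \cdot 6027 = 7473480$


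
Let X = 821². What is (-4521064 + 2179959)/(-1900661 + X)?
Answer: 468221/245324 ≈ 1.9086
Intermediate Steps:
X = 674041
(-4521064 + 2179959)/(-1900661 + X) = (-4521064 + 2179959)/(-1900661 + 674041) = -2341105/(-1226620) = -2341105*(-1/1226620) = 468221/245324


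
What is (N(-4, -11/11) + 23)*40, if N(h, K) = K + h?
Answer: 720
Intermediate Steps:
(N(-4, -11/11) + 23)*40 = ((-11/11 - 4) + 23)*40 = ((-11*1/11 - 4) + 23)*40 = ((-1 - 4) + 23)*40 = (-5 + 23)*40 = 18*40 = 720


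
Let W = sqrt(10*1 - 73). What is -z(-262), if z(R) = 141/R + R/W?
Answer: 141/262 - 262*I*sqrt(7)/21 ≈ 0.53817 - 33.009*I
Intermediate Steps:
W = 3*I*sqrt(7) (W = sqrt(10 - 73) = sqrt(-63) = 3*I*sqrt(7) ≈ 7.9373*I)
z(R) = 141/R - I*R*sqrt(7)/21 (z(R) = 141/R + R/((3*I*sqrt(7))) = 141/R + R*(-I*sqrt(7)/21) = 141/R - I*R*sqrt(7)/21)
-z(-262) = -(141/(-262) - 1/21*I*(-262)*sqrt(7)) = -(141*(-1/262) + 262*I*sqrt(7)/21) = -(-141/262 + 262*I*sqrt(7)/21) = 141/262 - 262*I*sqrt(7)/21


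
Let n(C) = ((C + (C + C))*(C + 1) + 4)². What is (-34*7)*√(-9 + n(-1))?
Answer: -238*√7 ≈ -629.69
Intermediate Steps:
n(C) = (4 + 3*C*(1 + C))² (n(C) = ((C + 2*C)*(1 + C) + 4)² = ((3*C)*(1 + C) + 4)² = (3*C*(1 + C) + 4)² = (4 + 3*C*(1 + C))²)
(-34*7)*√(-9 + n(-1)) = (-34*7)*√(-9 + (4 + 3*(-1) + 3*(-1)²)²) = -238*√(-9 + (4 - 3 + 3*1)²) = -238*√(-9 + (4 - 3 + 3)²) = -238*√(-9 + 4²) = -238*√(-9 + 16) = -238*√7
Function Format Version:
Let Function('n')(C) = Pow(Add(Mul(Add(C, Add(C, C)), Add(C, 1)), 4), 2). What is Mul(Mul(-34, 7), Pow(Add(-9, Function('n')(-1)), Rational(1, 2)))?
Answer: Mul(-238, Pow(7, Rational(1, 2))) ≈ -629.69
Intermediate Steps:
Function('n')(C) = Pow(Add(4, Mul(3, C, Add(1, C))), 2) (Function('n')(C) = Pow(Add(Mul(Add(C, Mul(2, C)), Add(1, C)), 4), 2) = Pow(Add(Mul(Mul(3, C), Add(1, C)), 4), 2) = Pow(Add(Mul(3, C, Add(1, C)), 4), 2) = Pow(Add(4, Mul(3, C, Add(1, C))), 2))
Mul(Mul(-34, 7), Pow(Add(-9, Function('n')(-1)), Rational(1, 2))) = Mul(Mul(-34, 7), Pow(Add(-9, Pow(Add(4, Mul(3, -1), Mul(3, Pow(-1, 2))), 2)), Rational(1, 2))) = Mul(-238, Pow(Add(-9, Pow(Add(4, -3, Mul(3, 1)), 2)), Rational(1, 2))) = Mul(-238, Pow(Add(-9, Pow(Add(4, -3, 3), 2)), Rational(1, 2))) = Mul(-238, Pow(Add(-9, Pow(4, 2)), Rational(1, 2))) = Mul(-238, Pow(Add(-9, 16), Rational(1, 2))) = Mul(-238, Pow(7, Rational(1, 2)))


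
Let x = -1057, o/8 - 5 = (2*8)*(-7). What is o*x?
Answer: 904792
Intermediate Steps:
o = -856 (o = 40 + 8*((2*8)*(-7)) = 40 + 8*(16*(-7)) = 40 + 8*(-112) = 40 - 896 = -856)
o*x = -856*(-1057) = 904792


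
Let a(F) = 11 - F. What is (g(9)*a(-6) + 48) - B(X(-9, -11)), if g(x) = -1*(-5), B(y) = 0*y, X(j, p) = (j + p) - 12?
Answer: 133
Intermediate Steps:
X(j, p) = -12 + j + p
B(y) = 0
g(x) = 5
(g(9)*a(-6) + 48) - B(X(-9, -11)) = (5*(11 - 1*(-6)) + 48) - 1*0 = (5*(11 + 6) + 48) + 0 = (5*17 + 48) + 0 = (85 + 48) + 0 = 133 + 0 = 133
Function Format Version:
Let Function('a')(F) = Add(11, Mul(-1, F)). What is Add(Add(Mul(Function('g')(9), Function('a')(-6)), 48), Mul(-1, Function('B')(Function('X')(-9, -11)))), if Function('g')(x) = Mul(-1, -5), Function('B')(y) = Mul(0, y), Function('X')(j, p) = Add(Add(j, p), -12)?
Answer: 133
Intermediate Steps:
Function('X')(j, p) = Add(-12, j, p)
Function('B')(y) = 0
Function('g')(x) = 5
Add(Add(Mul(Function('g')(9), Function('a')(-6)), 48), Mul(-1, Function('B')(Function('X')(-9, -11)))) = Add(Add(Mul(5, Add(11, Mul(-1, -6))), 48), Mul(-1, 0)) = Add(Add(Mul(5, Add(11, 6)), 48), 0) = Add(Add(Mul(5, 17), 48), 0) = Add(Add(85, 48), 0) = Add(133, 0) = 133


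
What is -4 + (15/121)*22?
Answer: -14/11 ≈ -1.2727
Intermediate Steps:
-4 + (15/121)*22 = -4 + 30/11 = -14/11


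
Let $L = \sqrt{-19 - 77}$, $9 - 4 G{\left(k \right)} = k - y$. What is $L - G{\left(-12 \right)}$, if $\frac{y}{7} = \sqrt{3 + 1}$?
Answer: $- \frac{35}{4} + 4 i \sqrt{6} \approx -8.75 + 9.798 i$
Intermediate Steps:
$y = 14$ ($y = 7 \sqrt{3 + 1} = 7 \sqrt{4} = 7 \cdot 2 = 14$)
$G{\left(k \right)} = \frac{23}{4} - \frac{k}{4}$ ($G{\left(k \right)} = \frac{9}{4} - \frac{k - 14}{4} = \frac{9}{4} - \frac{-14 + k}{4} = \frac{9}{4} - \left(- \frac{7}{2} + \frac{k}{4}\right) = \frac{23}{4} - \frac{k}{4}$)
$L = 4 i \sqrt{6}$ ($L = \sqrt{-96} = 4 i \sqrt{6} \approx 9.798 i$)
$L - G{\left(-12 \right)} = 4 i \sqrt{6} - \left(\frac{23}{4} - -3\right) = 4 i \sqrt{6} - \left(\frac{23}{4} + 3\right) = 4 i \sqrt{6} - \frac{35}{4} = - \frac{35}{4} + 4 i \sqrt{6}$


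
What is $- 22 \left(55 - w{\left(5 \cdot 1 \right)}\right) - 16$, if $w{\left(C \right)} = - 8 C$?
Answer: $-2106$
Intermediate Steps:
$- 22 \left(55 - w{\left(5 \cdot 1 \right)}\right) - 16 = - 22 \left(55 - - 8 \cdot 5 \cdot 1\right) - 16 = - 22 \left(55 - \left(-8\right) 5\right) - 16 = - 22 \left(55 - -40\right) - 16 = - 22 \left(55 + 40\right) - 16 = \left(-22\right) 95 - 16 = -2090 - 16 = -2106$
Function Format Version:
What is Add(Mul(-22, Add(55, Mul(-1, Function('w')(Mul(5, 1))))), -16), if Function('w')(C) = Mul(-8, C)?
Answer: -2106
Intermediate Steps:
Add(Mul(-22, Add(55, Mul(-1, Function('w')(Mul(5, 1))))), -16) = Add(Mul(-22, Add(55, Mul(-1, Mul(-8, Mul(5, 1))))), -16) = Add(Mul(-22, Add(55, Mul(-1, Mul(-8, 5)))), -16) = Add(Mul(-22, Add(55, Mul(-1, -40))), -16) = Add(Mul(-22, Add(55, 40)), -16) = Add(Mul(-22, 95), -16) = Add(-2090, -16) = -2106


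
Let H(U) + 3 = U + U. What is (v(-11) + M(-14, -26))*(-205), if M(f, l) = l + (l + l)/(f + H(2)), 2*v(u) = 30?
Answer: 1435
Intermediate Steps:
v(u) = 15 (v(u) = (½)*30 = 15)
H(U) = -3 + 2*U (H(U) = -3 + (U + U) = -3 + 2*U)
M(f, l) = l + 2*l/(1 + f) (M(f, l) = l + (l + l)/(f + (-3 + 2*2)) = l + (2*l)/(f + (-3 + 4)) = l + (2*l)/(f + 1) = l + (2*l)/(1 + f) = l + 2*l/(1 + f))
(v(-11) + M(-14, -26))*(-205) = (15 - 26*(3 - 14)/(1 - 14))*(-205) = (15 - 26*(-11)/(-13))*(-205) = (15 - 26*(-1/13)*(-11))*(-205) = (15 - 22)*(-205) = -7*(-205) = 1435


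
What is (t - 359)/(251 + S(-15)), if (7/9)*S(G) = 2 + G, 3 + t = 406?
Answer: 77/410 ≈ 0.18780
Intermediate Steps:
t = 403 (t = -3 + 406 = 403)
S(G) = 18/7 + 9*G/7 (S(G) = 9*(2 + G)/7 = 18/7 + 9*G/7)
(t - 359)/(251 + S(-15)) = (403 - 359)/(251 + (18/7 + (9/7)*(-15))) = 44/(251 + (18/7 - 135/7)) = 44/(251 - 117/7) = 44/(1640/7) = 44*(7/1640) = 77/410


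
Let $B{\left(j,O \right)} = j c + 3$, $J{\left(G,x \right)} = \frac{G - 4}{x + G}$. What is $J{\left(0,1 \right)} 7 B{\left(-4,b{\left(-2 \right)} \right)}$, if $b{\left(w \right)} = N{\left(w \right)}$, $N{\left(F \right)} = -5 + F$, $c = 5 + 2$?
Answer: $700$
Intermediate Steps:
$J{\left(G,x \right)} = \frac{-4 + G}{G + x}$
$c = 7$
$b{\left(w \right)} = -5 + w$
$B{\left(j,O \right)} = 3 + 7 j$ ($B{\left(j,O \right)} = j 7 + 3 = 7 j + 3 = 3 + 7 j$)
$J{\left(0,1 \right)} 7 B{\left(-4,b{\left(-2 \right)} \right)} = \frac{-4 + 0}{0 + 1} \cdot 7 \left(3 + 7 \left(-4\right)\right) = 1^{-1} \left(-4\right) 7 \left(3 - 28\right) = 1 \left(-4\right) 7 \left(-25\right) = \left(-4\right) 7 \left(-25\right) = \left(-28\right) \left(-25\right) = 700$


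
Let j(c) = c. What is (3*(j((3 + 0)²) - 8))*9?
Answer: 27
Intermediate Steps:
(3*(j((3 + 0)²) - 8))*9 = (3*((3 + 0)² - 8))*9 = (3*(3² - 8))*9 = (3*(9 - 8))*9 = (3*1)*9 = 3*9 = 27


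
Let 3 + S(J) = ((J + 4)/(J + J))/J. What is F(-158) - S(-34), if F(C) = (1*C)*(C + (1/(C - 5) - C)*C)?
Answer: 747894447473/188428 ≈ 3.9691e+6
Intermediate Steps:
F(C) = C*(C + C*(1/(-5 + C) - C)) (F(C) = C*(C + (1/(-5 + C) - C)*C) = C*(C + C*(1/(-5 + C) - C)))
S(J) = -3 + (4 + J)/(2*J**2) (S(J) = -3 + ((J + 4)/(J + J))/J = -3 + ((4 + J)/((2*J)))/J = -3 + ((4 + J)*(1/(2*J)))/J = -3 + ((4 + J)/(2*J))/J = -3 + (4 + J)/(2*J**2))
F(-158) - S(-34) = (-158)**2*(-4 - 1*(-158)**2 + 6*(-158))/(-5 - 158) - (-3 + (1/2)/(-34) + 2/(-34)**2) = 24964*(-4 - 1*24964 - 948)/(-163) - (-3 + (1/2)*(-1/34) + 2*(1/1156)) = 24964*(-1/163)*(-4 - 24964 - 948) - (-3 - 1/68 + 1/578) = 24964*(-1/163)*(-25916) - 1*(-3483/1156) = 646967024/163 + 3483/1156 = 747894447473/188428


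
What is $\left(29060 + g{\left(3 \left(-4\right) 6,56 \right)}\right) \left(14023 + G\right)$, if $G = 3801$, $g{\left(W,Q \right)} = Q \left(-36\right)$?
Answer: $482032256$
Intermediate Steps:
$g{\left(W,Q \right)} = - 36 Q$
$\left(29060 + g{\left(3 \left(-4\right) 6,56 \right)}\right) \left(14023 + G\right) = \left(29060 - 2016\right) \left(14023 + 3801\right) = \left(29060 - 2016\right) 17824 = 27044 \cdot 17824 = 482032256$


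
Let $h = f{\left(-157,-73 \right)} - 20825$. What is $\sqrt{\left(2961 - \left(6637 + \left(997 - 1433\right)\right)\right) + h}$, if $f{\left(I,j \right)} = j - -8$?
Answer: $i \sqrt{24130} \approx 155.34 i$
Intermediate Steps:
$f{\left(I,j \right)} = 8 + j$ ($f{\left(I,j \right)} = j + 8 = 8 + j$)
$h = -20890$ ($h = \left(8 - 73\right) - 20825 = -65 - 20825 = -20890$)
$\sqrt{\left(2961 - \left(6637 + \left(997 - 1433\right)\right)\right) + h} = \sqrt{\left(2961 - \left(6637 + \left(997 - 1433\right)\right)\right) - 20890} = \sqrt{\left(2961 - \left(6637 - 436\right)\right) - 20890} = \sqrt{\left(2961 - 6201\right) - 20890} = \sqrt{-3240 - 20890} = \sqrt{-24130} = i \sqrt{24130}$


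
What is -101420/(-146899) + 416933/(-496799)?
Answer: -374540903/2516526769 ≈ -0.14883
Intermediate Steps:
-101420/(-146899) + 416933/(-496799) = -101420*(-1/146899) + 416933*(-1/496799) = 101420/146899 - 14377/17131 = -374540903/2516526769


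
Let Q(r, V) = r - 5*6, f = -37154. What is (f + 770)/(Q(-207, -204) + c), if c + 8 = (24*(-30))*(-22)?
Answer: -36384/15595 ≈ -2.3331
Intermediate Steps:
Q(r, V) = -30 + r (Q(r, V) = r - 30 = -30 + r)
c = 15832 (c = -8 + (24*(-30))*(-22) = -8 - 720*(-22) = -8 + 15840 = 15832)
(f + 770)/(Q(-207, -204) + c) = (-37154 + 770)/((-30 - 207) + 15832) = -36384/(-237 + 15832) = -36384/15595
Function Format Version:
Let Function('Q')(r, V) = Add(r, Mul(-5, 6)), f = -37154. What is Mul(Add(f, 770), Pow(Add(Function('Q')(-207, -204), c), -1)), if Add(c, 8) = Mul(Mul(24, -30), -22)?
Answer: Rational(-36384, 15595) ≈ -2.3331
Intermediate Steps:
Function('Q')(r, V) = Add(-30, r) (Function('Q')(r, V) = Add(r, -30) = Add(-30, r))
c = 15832 (c = Add(-8, Mul(Mul(24, -30), -22)) = Add(-8, Mul(-720, -22)) = Add(-8, 15840) = 15832)
Mul(Add(f, 770), Pow(Add(Function('Q')(-207, -204), c), -1)) = Mul(Add(-37154, 770), Pow(Add(Add(-30, -207), 15832), -1)) = Mul(-36384, Pow(Add(-237, 15832), -1)) = Mul(-36384, Pow(15595, -1)) = Mul(-36384, Rational(1, 15595)) = Rational(-36384, 15595)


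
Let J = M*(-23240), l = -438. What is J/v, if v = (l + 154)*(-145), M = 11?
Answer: -12782/2059 ≈ -6.2079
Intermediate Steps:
v = 41180 (v = (-438 + 154)*(-145) = -284*(-145) = 41180)
J = -255640 (J = 11*(-23240) = -255640)
J/v = -255640/41180 = -255640*1/41180 = -12782/2059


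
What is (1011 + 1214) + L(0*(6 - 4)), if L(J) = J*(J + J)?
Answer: 2225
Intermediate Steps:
L(J) = 2*J**2 (L(J) = J*(2*J) = 2*J**2)
(1011 + 1214) + L(0*(6 - 4)) = (1011 + 1214) + 2*(0*(6 - 4))**2 = 2225 + 2*(0*2)**2 = 2225 + 2*0**2 = 2225 + 2*0 = 2225 + 0 = 2225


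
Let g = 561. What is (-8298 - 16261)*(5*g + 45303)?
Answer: -1181484372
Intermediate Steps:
(-8298 - 16261)*(5*g + 45303) = (-8298 - 16261)*(5*561 + 45303) = -24559*(2805 + 45303) = -24559*48108 = -1181484372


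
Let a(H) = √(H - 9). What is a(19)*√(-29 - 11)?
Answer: 20*I ≈ 20.0*I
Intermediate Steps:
a(H) = √(-9 + H)
a(19)*√(-29 - 11) = √(-9 + 19)*√(-29 - 11) = √10*√(-40) = √10*(2*I*√10) = 20*I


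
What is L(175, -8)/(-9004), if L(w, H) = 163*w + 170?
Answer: -28695/9004 ≈ -3.1869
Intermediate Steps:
L(w, H) = 170 + 163*w
L(175, -8)/(-9004) = (170 + 163*175)/(-9004) = (170 + 28525)*(-1/9004) = 28695*(-1/9004) = -28695/9004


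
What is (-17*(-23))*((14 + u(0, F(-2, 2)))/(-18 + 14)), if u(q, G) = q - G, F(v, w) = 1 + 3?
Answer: -1955/2 ≈ -977.50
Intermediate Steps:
F(v, w) = 4
(-17*(-23))*((14 + u(0, F(-2, 2)))/(-18 + 14)) = (-17*(-23))*((14 + (0 - 1*4))/(-18 + 14)) = 391*((14 + (0 - 4))/(-4)) = 391*((14 - 4)*(-¼)) = 391*(10*(-¼)) = 391*(-5/2) = -1955/2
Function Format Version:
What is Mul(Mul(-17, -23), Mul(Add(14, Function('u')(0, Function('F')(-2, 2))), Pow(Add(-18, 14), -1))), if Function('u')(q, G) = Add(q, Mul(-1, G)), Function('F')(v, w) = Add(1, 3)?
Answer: Rational(-1955, 2) ≈ -977.50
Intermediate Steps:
Function('F')(v, w) = 4
Mul(Mul(-17, -23), Mul(Add(14, Function('u')(0, Function('F')(-2, 2))), Pow(Add(-18, 14), -1))) = Mul(Mul(-17, -23), Mul(Add(14, Add(0, Mul(-1, 4))), Pow(Add(-18, 14), -1))) = Mul(391, Mul(Add(14, Add(0, -4)), Pow(-4, -1))) = Mul(391, Mul(Add(14, -4), Rational(-1, 4))) = Mul(391, Mul(10, Rational(-1, 4))) = Mul(391, Rational(-5, 2)) = Rational(-1955, 2)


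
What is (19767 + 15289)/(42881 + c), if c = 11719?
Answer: 626/975 ≈ 0.64205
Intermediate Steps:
(19767 + 15289)/(42881 + c) = (19767 + 15289)/(42881 + 11719) = 35056/54600 = 35056*(1/54600) = 626/975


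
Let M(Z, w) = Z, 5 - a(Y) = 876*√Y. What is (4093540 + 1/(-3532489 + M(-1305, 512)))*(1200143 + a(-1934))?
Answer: 8680506718260116166/1766897 - 6335988465752442*I*√1934/1766897 ≈ 4.9129e+12 - 1.577e+11*I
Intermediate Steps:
a(Y) = 5 - 876*√Y
(4093540 + 1/(-3532489 + M(-1305, 512)))*(1200143 + a(-1934)) = (4093540 + 1/(-3532489 - 1305))*(1200143 + (5 - 876*I*√1934)) = (4093540 + 1/(-3533794))*(1200143 + (5 - 876*I*√1934)) = (4093540 - 1/3533794)*(1200143 + (5 - 876*I*√1934)) = 14465727090759*(1200148 - 876*I*√1934)/3533794 = 8680506718260116166/1766897 - 6335988465752442*I*√1934/1766897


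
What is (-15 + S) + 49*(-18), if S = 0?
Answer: -897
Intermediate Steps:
(-15 + S) + 49*(-18) = (-15 + 0) + 49*(-18) = -15 - 882 = -897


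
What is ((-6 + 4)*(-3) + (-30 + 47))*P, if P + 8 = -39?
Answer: -1081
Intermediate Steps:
P = -47 (P = -8 - 39 = -47)
((-6 + 4)*(-3) + (-30 + 47))*P = ((-6 + 4)*(-3) + (-30 + 47))*(-47) = (-2*(-3) + 17)*(-47) = (6 + 17)*(-47) = 23*(-47) = -1081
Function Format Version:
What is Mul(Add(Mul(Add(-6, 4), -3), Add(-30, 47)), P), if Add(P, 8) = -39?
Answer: -1081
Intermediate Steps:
P = -47 (P = Add(-8, -39) = -47)
Mul(Add(Mul(Add(-6, 4), -3), Add(-30, 47)), P) = Mul(Add(Mul(Add(-6, 4), -3), Add(-30, 47)), -47) = Mul(Add(Mul(-2, -3), 17), -47) = Mul(Add(6, 17), -47) = Mul(23, -47) = -1081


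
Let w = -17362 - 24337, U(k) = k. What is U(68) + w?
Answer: -41631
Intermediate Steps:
w = -41699
U(68) + w = 68 - 41699 = -41631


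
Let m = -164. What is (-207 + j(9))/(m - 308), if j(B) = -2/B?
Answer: 1865/4248 ≈ 0.43903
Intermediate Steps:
(-207 + j(9))/(m - 308) = (-207 - 2/9)/(-164 - 308) = (-207 - 2*⅑)/(-472) = (-207 - 2/9)*(-1/472) = -1865/9*(-1/472) = 1865/4248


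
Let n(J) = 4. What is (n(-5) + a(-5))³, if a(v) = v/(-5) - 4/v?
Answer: 24389/125 ≈ 195.11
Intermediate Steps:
a(v) = -4/v - v/5 (a(v) = v*(-⅕) - 4/v = -v/5 - 4/v = -4/v - v/5)
(n(-5) + a(-5))³ = (4 + (-4/(-5) - ⅕*(-5)))³ = (4 + (-4*(-⅕) + 1))³ = (4 + (⅘ + 1))³ = (4 + 9/5)³ = (29/5)³ = 24389/125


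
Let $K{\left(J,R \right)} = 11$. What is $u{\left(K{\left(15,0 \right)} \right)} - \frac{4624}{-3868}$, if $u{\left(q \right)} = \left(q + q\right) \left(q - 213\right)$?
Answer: $- \frac{4296192}{967} \approx -4442.8$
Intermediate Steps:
$u{\left(q \right)} = 2 q \left(-213 + q\right)$
$u{\left(K{\left(15,0 \right)} \right)} - \frac{4624}{-3868} = 2 \cdot 11 \left(-213 + 11\right) - \frac{4624}{-3868} = 2 \cdot 11 \left(-202\right) - - \frac{1156}{967} = -4444 + \frac{1156}{967} = - \frac{4296192}{967}$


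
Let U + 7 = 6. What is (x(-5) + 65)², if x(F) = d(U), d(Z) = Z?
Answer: 4096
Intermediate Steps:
U = -1 (U = -7 + 6 = -1)
x(F) = -1
(x(-5) + 65)² = (-1 + 65)² = 64² = 4096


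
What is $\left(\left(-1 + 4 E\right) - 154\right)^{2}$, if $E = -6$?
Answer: $32041$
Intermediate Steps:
$\left(\left(-1 + 4 E\right) - 154\right)^{2} = \left(\left(-1 + 4 \left(-6\right)\right) - 154\right)^{2} = \left(\left(-1 - 24\right) - 154\right)^{2} = \left(-25 - 154\right)^{2} = \left(-179\right)^{2} = 32041$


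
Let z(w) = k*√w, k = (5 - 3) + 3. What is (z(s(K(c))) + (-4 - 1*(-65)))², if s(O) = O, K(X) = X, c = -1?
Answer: 3696 + 610*I ≈ 3696.0 + 610.0*I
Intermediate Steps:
k = 5 (k = 2 + 3 = 5)
z(w) = 5*√w
(z(s(K(c))) + (-4 - 1*(-65)))² = (5*√(-1) + (-4 - 1*(-65)))² = (5*I + (-4 + 65))² = (5*I + 61)² = (61 + 5*I)²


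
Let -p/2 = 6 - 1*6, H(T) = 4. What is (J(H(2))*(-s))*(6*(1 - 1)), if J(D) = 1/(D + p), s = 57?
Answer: 0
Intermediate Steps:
p = 0 (p = -2*(6 - 1*6) = -2*(6 - 6) = -2*0 = 0)
J(D) = 1/D (J(D) = 1/(D + 0) = 1/D)
(J(H(2))*(-s))*(6*(1 - 1)) = ((-1*57)/4)*(6*(1 - 1)) = ((1/4)*(-57))*(6*0) = -57/4*0 = 0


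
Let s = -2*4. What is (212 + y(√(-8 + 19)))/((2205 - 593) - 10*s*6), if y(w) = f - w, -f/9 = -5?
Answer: 257/2092 - √11/2092 ≈ 0.12126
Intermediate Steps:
f = 45 (f = -9*(-5) = 45)
s = -8
y(w) = 45 - w
(212 + y(√(-8 + 19)))/((2205 - 593) - 10*s*6) = (212 + (45 - √(-8 + 19)))/((2205 - 593) - 10*(-8)*6) = (212 + (45 - √11))/(1612 + 80*6) = (257 - √11)/(1612 + 480) = (257 - √11)/2092 = (257 - √11)*(1/2092) = 257/2092 - √11/2092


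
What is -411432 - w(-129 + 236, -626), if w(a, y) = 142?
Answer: -411574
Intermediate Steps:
-411432 - w(-129 + 236, -626) = -411432 - 1*142 = -411432 - 142 = -411574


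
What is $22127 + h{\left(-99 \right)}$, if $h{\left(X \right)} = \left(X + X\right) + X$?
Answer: $21830$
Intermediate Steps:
$h{\left(X \right)} = 3 X$ ($h{\left(X \right)} = 2 X + X = 3 X$)
$22127 + h{\left(-99 \right)} = 22127 + 3 \left(-99\right) = 22127 - 297 = 21830$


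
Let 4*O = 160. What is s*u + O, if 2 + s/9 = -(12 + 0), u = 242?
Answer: -30452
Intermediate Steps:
O = 40 (O = (¼)*160 = 40)
s = -126 (s = -18 + 9*(-(12 + 0)) = -18 + 9*(-1*12) = -18 + 9*(-12) = -18 - 108 = -126)
s*u + O = -126*242 + 40 = -30492 + 40 = -30452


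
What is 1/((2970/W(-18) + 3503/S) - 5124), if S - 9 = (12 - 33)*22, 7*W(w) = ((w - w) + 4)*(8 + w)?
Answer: -1812/10240487 ≈ -0.00017694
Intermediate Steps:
W(w) = 32/7 + 4*w/7 (W(w) = (((w - w) + 4)*(8 + w))/7 = ((0 + 4)*(8 + w))/7 = (4*(8 + w))/7 = (32 + 4*w)/7 = 32/7 + 4*w/7)
S = -453 (S = 9 + (12 - 33)*22 = 9 - 21*22 = 9 - 462 = -453)
1/((2970/W(-18) + 3503/S) - 5124) = 1/((2970/(32/7 + (4/7)*(-18)) + 3503/(-453)) - 5124) = 1/((2970/(32/7 - 72/7) + 3503*(-1/453)) - 5124) = 1/((2970/(-40/7) - 3503/453) - 5124) = 1/((2970*(-7/40) - 3503/453) - 5124) = 1/((-2079/4 - 3503/453) - 5124) = 1/(-955799/1812 - 5124) = 1/(-10240487/1812) = -1812/10240487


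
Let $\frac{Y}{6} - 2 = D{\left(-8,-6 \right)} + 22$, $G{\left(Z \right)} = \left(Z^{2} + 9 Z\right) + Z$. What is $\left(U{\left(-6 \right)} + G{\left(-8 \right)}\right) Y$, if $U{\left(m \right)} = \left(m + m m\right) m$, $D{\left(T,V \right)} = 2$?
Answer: $-30576$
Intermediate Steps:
$G{\left(Z \right)} = Z^{2} + 10 Z$
$Y = 156$ ($Y = 12 + 6 \left(2 + 22\right) = 12 + 6 \cdot 24 = 12 + 144 = 156$)
$U{\left(m \right)} = m \left(m + m^{2}\right)$ ($U{\left(m \right)} = \left(m + m^{2}\right) m = m \left(m + m^{2}\right)$)
$\left(U{\left(-6 \right)} + G{\left(-8 \right)}\right) Y = \left(\left(-6\right)^{2} \left(1 - 6\right) - 8 \left(10 - 8\right)\right) 156 = \left(36 \left(-5\right) - 16\right) 156 = \left(-180 - 16\right) 156 = \left(-196\right) 156 = -30576$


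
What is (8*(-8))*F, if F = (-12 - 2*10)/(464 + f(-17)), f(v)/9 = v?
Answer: 2048/311 ≈ 6.5852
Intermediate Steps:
f(v) = 9*v
F = -32/311 (F = (-12 - 2*10)/(464 + 9*(-17)) = (-12 - 20)/(464 - 153) = -32/311 ≈ -0.10289)
(8*(-8))*F = (8*(-8))*(-32/311) = -64*(-32/311) = 2048/311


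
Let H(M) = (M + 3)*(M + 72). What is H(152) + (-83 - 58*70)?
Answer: 30577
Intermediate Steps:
H(M) = (3 + M)*(72 + M)
H(152) + (-83 - 58*70) = (216 + 152² + 75*152) + (-83 - 58*70) = (216 + 23104 + 11400) + (-83 - 4060) = 34720 - 4143 = 30577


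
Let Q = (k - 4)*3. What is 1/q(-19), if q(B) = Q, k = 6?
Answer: ⅙ ≈ 0.16667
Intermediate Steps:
Q = 6 (Q = (6 - 4)*3 = 2*3 = 6)
q(B) = 6
1/q(-19) = 1/6 = ⅙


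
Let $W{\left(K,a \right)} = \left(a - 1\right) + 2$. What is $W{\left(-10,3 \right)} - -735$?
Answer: $739$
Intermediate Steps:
$W{\left(K,a \right)} = 1 + a$ ($W{\left(K,a \right)} = \left(-1 + a\right) + 2 = 1 + a$)
$W{\left(-10,3 \right)} - -735 = \left(1 + 3\right) - -735 = 4 + 735 = 739$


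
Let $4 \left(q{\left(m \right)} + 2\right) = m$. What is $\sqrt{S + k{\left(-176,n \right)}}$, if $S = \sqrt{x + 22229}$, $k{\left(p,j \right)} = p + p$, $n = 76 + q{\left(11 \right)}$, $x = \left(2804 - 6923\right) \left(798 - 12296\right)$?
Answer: $\sqrt{-352 + \sqrt{47382491}} \approx 80.818$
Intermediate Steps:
$q{\left(m \right)} = -2 + \frac{m}{4}$
$x = 47360262$ ($x = \left(-4119\right) \left(-11498\right) = 47360262$)
$n = \frac{307}{4}$ ($n = 76 + \left(-2 + \frac{1}{4} \cdot 11\right) = 76 + \left(-2 + \frac{11}{4}\right) = 76 + \frac{3}{4} = \frac{307}{4} \approx 76.75$)
$k{\left(p,j \right)} = 2 p$
$S = \sqrt{47382491}$ ($S = \sqrt{47360262 + 22229} = \sqrt{47382491} \approx 6883.5$)
$\sqrt{S + k{\left(-176,n \right)}} = \sqrt{\sqrt{47382491} + 2 \left(-176\right)} = \sqrt{\sqrt{47382491} - 352} = \sqrt{-352 + \sqrt{47382491}}$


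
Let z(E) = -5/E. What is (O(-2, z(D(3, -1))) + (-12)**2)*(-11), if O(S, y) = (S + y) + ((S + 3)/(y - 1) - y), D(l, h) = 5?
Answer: -3113/2 ≈ -1556.5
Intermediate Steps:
O(S, y) = S + (3 + S)/(-1 + y) (O(S, y) = (S + y) + ((3 + S)/(-1 + y) - y) = (S + y) + (-y + (3 + S)/(-1 + y)) = S + (3 + S)/(-1 + y))
(O(-2, z(D(3, -1))) + (-12)**2)*(-11) = ((3 - (-10)/5)/(-1 - 5/5) + (-12)**2)*(-11) = ((3 - (-10)/5)/(-1 - 5*1/5) + 144)*(-11) = ((3 - 2*(-1))/(-1 - 1) + 144)*(-11) = ((3 + 2)/(-2) + 144)*(-11) = (-1/2*5 + 144)*(-11) = (-5/2 + 144)*(-11) = (283/2)*(-11) = -3113/2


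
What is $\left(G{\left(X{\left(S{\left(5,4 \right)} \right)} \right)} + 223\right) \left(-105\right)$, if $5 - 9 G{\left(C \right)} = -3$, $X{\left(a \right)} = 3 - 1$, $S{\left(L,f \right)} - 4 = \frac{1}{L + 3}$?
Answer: $- \frac{70525}{3} \approx -23508.0$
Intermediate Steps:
$S{\left(L,f \right)} = 4 + \frac{1}{3 + L}$ ($S{\left(L,f \right)} = 4 + \frac{1}{L + 3} = 4 + \frac{1}{3 + L}$)
$X{\left(a \right)} = 2$
$G{\left(C \right)} = \frac{8}{9}$ ($G{\left(C \right)} = \frac{5}{9} - - \frac{1}{3} = \frac{5}{9} + \frac{1}{3} = \frac{8}{9}$)
$\left(G{\left(X{\left(S{\left(5,4 \right)} \right)} \right)} + 223\right) \left(-105\right) = \left(\frac{8}{9} + 223\right) \left(-105\right) = \frac{2015}{9} \left(-105\right) = - \frac{70525}{3}$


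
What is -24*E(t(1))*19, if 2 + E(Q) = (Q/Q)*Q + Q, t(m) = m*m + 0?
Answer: 0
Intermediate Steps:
t(m) = m**2 (t(m) = m**2 + 0 = m**2)
E(Q) = -2 + 2*Q (E(Q) = -2 + ((Q/Q)*Q + Q) = -2 + (1*Q + Q) = -2 + (Q + Q) = -2 + 2*Q)
-24*E(t(1))*19 = -24*(-2 + 2*1**2)*19 = -24*(-2 + 2*1)*19 = -24*(-2 + 2)*19 = -24*0*19 = 0*19 = 0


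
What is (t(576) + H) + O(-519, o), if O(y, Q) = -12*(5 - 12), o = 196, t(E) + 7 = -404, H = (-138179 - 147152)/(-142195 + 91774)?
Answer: -16202336/50421 ≈ -321.34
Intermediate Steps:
H = 285331/50421 (H = -285331/(-50421) = -285331*(-1/50421) = 285331/50421 ≈ 5.6590)
t(E) = -411 (t(E) = -7 - 404 = -411)
O(y, Q) = 84 (O(y, Q) = -12*(-7) = -1*(-84) = 84)
(t(576) + H) + O(-519, o) = (-411 + 285331/50421) + 84 = -20437700/50421 + 84 = -16202336/50421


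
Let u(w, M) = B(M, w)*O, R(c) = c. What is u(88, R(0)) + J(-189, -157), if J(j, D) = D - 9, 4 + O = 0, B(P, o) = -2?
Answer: -158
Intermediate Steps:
O = -4 (O = -4 + 0 = -4)
J(j, D) = -9 + D
u(w, M) = 8 (u(w, M) = -2*(-4) = 8)
u(88, R(0)) + J(-189, -157) = 8 + (-9 - 157) = 8 - 166 = -158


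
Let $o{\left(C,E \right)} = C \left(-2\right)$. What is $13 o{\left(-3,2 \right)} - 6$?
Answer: $72$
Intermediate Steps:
$o{\left(C,E \right)} = - 2 C$
$13 o{\left(-3,2 \right)} - 6 = 13 \left(\left(-2\right) \left(-3\right)\right) - 6 = 13 \cdot 6 - 6 = 78 - 6 = 72$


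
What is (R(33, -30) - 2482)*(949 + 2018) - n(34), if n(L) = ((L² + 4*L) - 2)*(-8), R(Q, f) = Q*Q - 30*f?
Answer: -1452411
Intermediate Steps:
R(Q, f) = Q² - 30*f
n(L) = 16 - 32*L - 8*L² (n(L) = (-2 + L² + 4*L)*(-8) = 16 - 32*L - 8*L²)
(R(33, -30) - 2482)*(949 + 2018) - n(34) = ((33² - 30*(-30)) - 2482)*(949 + 2018) - (16 - 32*34 - 8*34²) = ((1089 + 900) - 2482)*2967 - (16 - 1088 - 8*1156) = (1989 - 2482)*2967 - (16 - 1088 - 9248) = -493*2967 - 1*(-10320) = -1462731 + 10320 = -1452411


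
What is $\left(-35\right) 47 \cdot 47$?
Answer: $-77315$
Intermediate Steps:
$\left(-35\right) 47 \cdot 47 = \left(-1645\right) 47 = -77315$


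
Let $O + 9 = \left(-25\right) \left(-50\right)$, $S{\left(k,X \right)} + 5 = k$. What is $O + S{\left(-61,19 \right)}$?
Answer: $1175$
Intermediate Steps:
$S{\left(k,X \right)} = -5 + k$
$O = 1241$ ($O = -9 - -1250 = -9 + 1250 = 1241$)
$O + S{\left(-61,19 \right)} = 1241 - 66 = 1175$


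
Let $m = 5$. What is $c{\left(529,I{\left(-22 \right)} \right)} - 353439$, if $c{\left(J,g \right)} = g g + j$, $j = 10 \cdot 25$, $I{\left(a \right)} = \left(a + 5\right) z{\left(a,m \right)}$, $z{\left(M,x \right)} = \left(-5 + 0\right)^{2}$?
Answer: $-172564$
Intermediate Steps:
$z{\left(M,x \right)} = 25$ ($z{\left(M,x \right)} = \left(-5\right)^{2} = 25$)
$I{\left(a \right)} = 125 + 25 a$ ($I{\left(a \right)} = \left(a + 5\right) 25 = \left(5 + a\right) 25 = 125 + 25 a$)
$j = 250$
$c{\left(J,g \right)} = 250 + g^{2}$ ($c{\left(J,g \right)} = g g + 250 = g^{2} + 250 = 250 + g^{2}$)
$c{\left(529,I{\left(-22 \right)} \right)} - 353439 = \left(250 + \left(125 + 25 \left(-22\right)\right)^{2}\right) - 353439 = \left(250 + \left(125 - 550\right)^{2}\right) - 353439 = \left(250 + \left(-425\right)^{2}\right) - 353439 = \left(250 + 180625\right) - 353439 = 180875 - 353439 = -172564$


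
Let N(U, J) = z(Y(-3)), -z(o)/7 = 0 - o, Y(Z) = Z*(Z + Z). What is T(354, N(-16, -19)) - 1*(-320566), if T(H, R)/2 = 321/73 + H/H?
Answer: 23402106/73 ≈ 3.2058e+5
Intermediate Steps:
Y(Z) = 2*Z**2 (Y(Z) = Z*(2*Z) = 2*Z**2)
z(o) = 7*o (z(o) = -7*(0 - o) = -(-7)*o = 7*o)
N(U, J) = 126 (N(U, J) = 7*(2*(-3)**2) = 7*(2*9) = 7*18 = 126)
T(H, R) = 788/73 (T(H, R) = 2*(321/73 + H/H) = 2*(321*(1/73) + 1) = 2*(321/73 + 1) = 2*(394/73) = 788/73)
T(354, N(-16, -19)) - 1*(-320566) = 788/73 - 1*(-320566) = 788/73 + 320566 = 23402106/73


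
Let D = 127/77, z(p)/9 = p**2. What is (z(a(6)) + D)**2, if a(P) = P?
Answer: 628755625/5929 ≈ 1.0605e+5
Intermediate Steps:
z(p) = 9*p**2
D = 127/77 (D = 127*(1/77) = 127/77 ≈ 1.6494)
(z(a(6)) + D)**2 = (9*6**2 + 127/77)**2 = (9*36 + 127/77)**2 = (324 + 127/77)**2 = (25075/77)**2 = 628755625/5929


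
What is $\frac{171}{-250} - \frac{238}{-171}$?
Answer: $\frac{30259}{42750} \approx 0.70781$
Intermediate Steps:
$\frac{171}{-250} - \frac{238}{-171} = 171 \left(- \frac{1}{250}\right) - - \frac{238}{171} = - \frac{171}{250} + \frac{238}{171} = \frac{30259}{42750}$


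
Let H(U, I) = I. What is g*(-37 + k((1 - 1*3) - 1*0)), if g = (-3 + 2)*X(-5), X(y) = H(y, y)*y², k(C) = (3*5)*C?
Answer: -8375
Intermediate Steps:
k(C) = 15*C
X(y) = y³ (X(y) = y*y² = y³)
g = 125 (g = (-3 + 2)*(-5)³ = -1*(-125) = 125)
g*(-37 + k((1 - 1*3) - 1*0)) = 125*(-37 + 15*((1 - 1*3) - 1*0)) = 125*(-37 + 15*((1 - 3) + 0)) = 125*(-37 + 15*(-2 + 0)) = 125*(-37 + 15*(-2)) = 125*(-37 - 30) = 125*(-67) = -8375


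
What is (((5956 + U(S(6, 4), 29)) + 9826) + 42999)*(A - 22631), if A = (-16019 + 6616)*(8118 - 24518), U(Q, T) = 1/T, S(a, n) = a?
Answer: 262834134845850/29 ≈ 9.0633e+12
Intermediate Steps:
A = 154209200 (A = -9403*(-16400) = 154209200)
(((5956 + U(S(6, 4), 29)) + 9826) + 42999)*(A - 22631) = (((5956 + 1/29) + 9826) + 42999)*(154209200 - 22631) = (((5956 + 1/29) + 9826) + 42999)*154186569 = ((172725/29 + 9826) + 42999)*154186569 = (457679/29 + 42999)*154186569 = (1704650/29)*154186569 = 262834134845850/29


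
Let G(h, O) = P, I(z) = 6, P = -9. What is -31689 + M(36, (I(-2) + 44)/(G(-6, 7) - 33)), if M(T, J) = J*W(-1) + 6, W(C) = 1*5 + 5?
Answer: -665593/21 ≈ -31695.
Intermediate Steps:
W(C) = 10 (W(C) = 5 + 5 = 10)
G(h, O) = -9
M(T, J) = 6 + 10*J (M(T, J) = J*10 + 6 = 10*J + 6 = 6 + 10*J)
-31689 + M(36, (I(-2) + 44)/(G(-6, 7) - 33)) = -31689 + (6 + 10*((6 + 44)/(-9 - 33))) = -31689 + (6 + 10*(50/(-42))) = -31689 + (6 + 10*(50*(-1/42))) = -31689 + (6 + 10*(-25/21)) = -31689 + (6 - 250/21) = -31689 - 124/21 = -665593/21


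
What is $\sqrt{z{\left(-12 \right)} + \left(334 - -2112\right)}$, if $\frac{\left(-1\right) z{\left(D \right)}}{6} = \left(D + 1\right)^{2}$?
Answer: $2 \sqrt{430} \approx 41.473$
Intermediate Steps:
$z{\left(D \right)} = - 6 \left(1 + D\right)^{2}$ ($z{\left(D \right)} = - 6 \left(D + 1\right)^{2} = - 6 \left(1 + D\right)^{2}$)
$\sqrt{z{\left(-12 \right)} + \left(334 - -2112\right)} = \sqrt{- 6 \left(1 - 12\right)^{2} + \left(334 - -2112\right)} = \sqrt{- 6 \left(-11\right)^{2} + \left(334 + 2112\right)} = \sqrt{\left(-6\right) 121 + 2446} = \sqrt{-726 + 2446} = \sqrt{1720} = 2 \sqrt{430}$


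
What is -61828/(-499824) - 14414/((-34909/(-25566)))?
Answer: -3542060503487/335545308 ≈ -10556.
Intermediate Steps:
-61828/(-499824) - 14414/((-34909/(-25566))) = -61828*(-1/499824) - 14414/((-34909*(-1/25566))) = 1189/9612 - 14414/34909/25566 = 1189/9612 - 14414*25566/34909 = 1189/9612 - 368508324/34909 = -3542060503487/335545308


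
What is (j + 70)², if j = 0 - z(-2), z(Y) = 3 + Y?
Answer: 4761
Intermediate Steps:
j = -1 (j = 0 - (3 - 2) = 0 - 1*1 = 0 - 1 = -1)
(j + 70)² = (-1 + 70)² = 69² = 4761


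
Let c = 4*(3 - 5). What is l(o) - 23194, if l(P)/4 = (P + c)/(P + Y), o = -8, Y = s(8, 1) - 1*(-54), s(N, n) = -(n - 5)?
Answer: -579882/25 ≈ -23195.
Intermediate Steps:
s(N, n) = 5 - n (s(N, n) = -(-5 + n) = 5 - n)
Y = 58 (Y = (5 - 1*1) - 1*(-54) = (5 - 1) + 54 = 4 + 54 = 58)
c = -8 (c = 4*(-2) = -8)
l(P) = 4*(-8 + P)/(58 + P) (l(P) = 4*((P - 8)/(P + 58)) = 4*((-8 + P)/(58 + P)) = 4*(-8 + P)/(58 + P))
l(o) - 23194 = 4*(-8 - 8)/(58 - 8) - 23194 = 4*(-16)/50 - 23194 = 4*(1/50)*(-16) - 23194 = -32/25 - 23194 = -579882/25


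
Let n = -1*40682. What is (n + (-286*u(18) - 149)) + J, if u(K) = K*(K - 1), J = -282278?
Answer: -410625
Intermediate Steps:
u(K) = K*(-1 + K)
n = -40682
(n + (-286*u(18) - 149)) + J = (-40682 + (-5148*(-1 + 18) - 149)) - 282278 = (-40682 + (-5148*17 - 149)) - 282278 = (-40682 + (-286*306 - 149)) - 282278 = (-40682 + (-87516 - 149)) - 282278 = (-40682 - 87665) - 282278 = -128347 - 282278 = -410625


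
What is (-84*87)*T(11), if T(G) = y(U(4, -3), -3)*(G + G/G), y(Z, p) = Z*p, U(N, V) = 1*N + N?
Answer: 2104704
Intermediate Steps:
U(N, V) = 2*N (U(N, V) = N + N = 2*N)
T(G) = -24 - 24*G (T(G) = ((2*4)*(-3))*(G + G/G) = (8*(-3))*(G + 1) = -24*(1 + G) = -24 - 24*G)
(-84*87)*T(11) = (-84*87)*(-24 - 24*11) = -7308*(-24 - 264) = -7308*(-288) = 2104704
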